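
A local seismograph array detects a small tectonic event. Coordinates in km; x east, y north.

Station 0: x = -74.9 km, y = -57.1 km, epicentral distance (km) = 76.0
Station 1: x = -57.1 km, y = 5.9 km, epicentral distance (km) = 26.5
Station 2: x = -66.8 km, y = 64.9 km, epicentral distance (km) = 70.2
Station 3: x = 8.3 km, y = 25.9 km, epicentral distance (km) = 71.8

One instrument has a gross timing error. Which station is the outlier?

Station 3

Solve using three stations at a time. Using Station 0, Station 1, Station 2 (subtract circle equations pairwise → linear system) gives (x, y) ≈ (-30.8, 4.7).
Distances from that point to each station vs reported:
  Station 0: calculated 75.9 vs reported 76.0 → residual 0.1 km
  Station 1: calculated 26.4 vs reported 26.5 → residual 0.1 km
  Station 2: calculated 70.1 vs reported 70.2 → residual 0.1 km
  Station 3: calculated 44.4 vs reported 71.8 → residual 27.4 km
Station 0, Station 1, Station 2 are mutually consistent (residuals ≈ 0); Station 3 is off by 27.4 km.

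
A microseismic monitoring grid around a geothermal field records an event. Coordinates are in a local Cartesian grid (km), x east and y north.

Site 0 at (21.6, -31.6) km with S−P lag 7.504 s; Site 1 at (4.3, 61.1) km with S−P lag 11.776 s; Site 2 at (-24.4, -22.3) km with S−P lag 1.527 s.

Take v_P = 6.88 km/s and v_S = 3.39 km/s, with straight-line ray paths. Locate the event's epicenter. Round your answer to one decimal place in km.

(-24.6, -12.1)

Distance from S−P lag: d = Δt · v_P v_S / (v_P − v_S) = Δt · (6.88·3.39)/(6.88−3.39) ≈ 6.6829·Δt.
So d_Site 0 = 50.15, d_Site 1 = 78.70, d_Site 2 = 10.20 km.
Circle about each station: (x − 21.6)² + (y + 31.6)² = 50.15²; (x − 4.3)² + (y − 61.1)² = 78.70²; (x + 24.4)² + (y + 22.3)² = 10.20².
Subtracting the Site 0 equation from the Site 1 and Site 2 equations removes the quadratic terms:
-34.6 x + 185.4 y = -1392.09
-92.0 x + 18.6 y = 2038.51
Solving the 2×2 system: x ≈ -24.6, y ≈ -12.1 km.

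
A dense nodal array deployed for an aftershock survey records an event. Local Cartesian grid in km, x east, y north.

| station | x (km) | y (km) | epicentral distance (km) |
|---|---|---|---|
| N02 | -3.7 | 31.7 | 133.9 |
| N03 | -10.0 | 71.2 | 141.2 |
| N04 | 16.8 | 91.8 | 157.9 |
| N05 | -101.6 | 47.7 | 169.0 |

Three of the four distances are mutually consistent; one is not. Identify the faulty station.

Solve using three stations at a time. Using N03, N04, N05 (subtract circle equations pairwise → linear system) gives (x, y) ≈ (23.4, -65.7).
Distances from that point to each station vs reported:
  N02: calculated 101.1 vs reported 133.9 → residual 32.8 km
  N03: calculated 141.0 vs reported 141.2 → residual 0.2 km
  N04: calculated 157.7 vs reported 157.9 → residual 0.2 km
  N05: calculated 168.8 vs reported 169.0 → residual 0.2 km
N03, N04, N05 are mutually consistent (residuals ≈ 0); N02 is off by 32.8 km.

N02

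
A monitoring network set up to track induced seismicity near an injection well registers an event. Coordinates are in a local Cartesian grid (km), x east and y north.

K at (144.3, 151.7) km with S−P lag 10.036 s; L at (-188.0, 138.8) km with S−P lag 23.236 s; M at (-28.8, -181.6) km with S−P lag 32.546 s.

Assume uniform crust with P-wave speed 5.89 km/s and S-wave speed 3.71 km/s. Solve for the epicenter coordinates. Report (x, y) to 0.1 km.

44.9 km east, 136.2 km north

Distance from S−P lag: d = Δt · v_P v_S / (v_P − v_S) = Δt · (5.89·3.71)/(5.89−3.71) ≈ 10.0238·Δt.
So d_K = 100.60, d_L = 232.91, d_M = 326.23 km.
Circle about each station: (x − 144.3)² + (y − 151.7)² = 100.60²; (x + 188.0)² + (y − 138.8)² = 232.91²; (x + 28.8)² + (y + 181.6)² = 326.23².
Subtracting pairs of circle equations eliminates x²+y² and gives linear equations (the radical axes):
-664.6 x − 25.8 y = -33352.65
-346.2 x − 666.6 y = -106333.03
Solving the 2×2 system: x ≈ 44.9, y ≈ 136.2 km.
Check against K (with the unrounded x, y): √((x − 144.3)²+(y − 151.7)²) = 100.60 ≈ 100.60 km. ✓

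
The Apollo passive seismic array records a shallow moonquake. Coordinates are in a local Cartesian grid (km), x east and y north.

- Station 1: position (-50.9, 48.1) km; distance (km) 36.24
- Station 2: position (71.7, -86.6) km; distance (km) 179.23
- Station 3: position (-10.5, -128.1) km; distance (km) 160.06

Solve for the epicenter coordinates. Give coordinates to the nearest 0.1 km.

(-72.9, 19.3)

Circle about each station: (x + 50.9)² + (y − 48.1)² = 36.24²; (x − 71.7)² + (y + 86.6)² = 179.23²; (x + 10.5)² + (y + 128.1)² = 160.06².
Subtracting the Station 1 equation from the Station 2 and Station 3 equations removes the quadratic terms:
245.2 x − 269.4 y = -23074.03
80.8 x − 352.4 y = -12690.43
Solving the 2×2 system: x ≈ -72.9, y ≈ 19.3 km.
Check against Station 1 (with the unrounded x, y): √((x + 50.9)²+(y − 48.1)²) = 36.25 ≈ 36.24 km. ✓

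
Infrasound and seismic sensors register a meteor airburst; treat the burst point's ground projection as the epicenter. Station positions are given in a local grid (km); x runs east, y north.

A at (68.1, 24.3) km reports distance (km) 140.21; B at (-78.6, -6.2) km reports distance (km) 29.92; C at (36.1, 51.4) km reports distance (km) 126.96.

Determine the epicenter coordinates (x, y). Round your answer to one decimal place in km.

Circle about each station: (x − 68.1)² + (y − 24.3)² = 140.21²; (x + 78.6)² + (y + 6.2)² = 29.92²; (x − 36.1)² + (y − 51.4)² = 126.96².
Subtracting the A equation from the B and C equations removes the quadratic terms:
-293.4 x − 61.0 y = 19751.94
-64.0 x + 54.2 y = 2257.07
Solving the 2×2 system: x ≈ -61.0, y ≈ -30.4 km.
Check against A (with the unrounded x, y): √((x − 68.1)²+(y − 24.3)²) = 140.21 ≈ 140.21 km. ✓

x ≈ -61.0 km, y ≈ -30.4 km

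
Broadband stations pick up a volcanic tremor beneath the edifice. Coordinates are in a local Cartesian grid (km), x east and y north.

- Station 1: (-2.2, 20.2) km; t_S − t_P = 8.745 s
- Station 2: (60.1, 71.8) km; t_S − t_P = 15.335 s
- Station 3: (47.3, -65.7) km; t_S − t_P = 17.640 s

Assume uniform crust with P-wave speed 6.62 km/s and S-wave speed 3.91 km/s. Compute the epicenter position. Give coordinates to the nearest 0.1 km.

x ≈ -83.1 km, y ≈ 41.0 km

Distance from S−P lag: d = Δt · v_P v_S / (v_P − v_S) = Δt · (6.62·3.91)/(6.62−3.91) ≈ 9.5514·Δt.
So d_Station 1 = 83.53, d_Station 2 = 146.47, d_Station 3 = 168.49 km.
Circle about each station: (x + 2.2)² + (y − 20.2)² = 83.53²; (x − 60.1)² + (y − 71.8)² = 146.47²; (x − 47.3)² + (y + 65.7)² = 168.49².
Subtracting pairs of circle equations eliminates x²+y² and gives linear equations (the radical axes):
124.6 x + 103.2 y = -6121.83
99.0 x − 171.8 y = -15270.72
Solving the 2×2 system: x ≈ -83.1, y ≈ 41.0 km.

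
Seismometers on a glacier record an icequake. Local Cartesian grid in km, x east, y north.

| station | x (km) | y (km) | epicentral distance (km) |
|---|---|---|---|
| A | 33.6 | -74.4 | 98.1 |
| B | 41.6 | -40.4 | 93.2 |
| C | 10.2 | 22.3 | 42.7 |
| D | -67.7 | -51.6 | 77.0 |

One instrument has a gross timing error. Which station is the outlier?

A

Solve using three stations at a time. Using B, C, D (subtract circle equations pairwise → linear system) gives (x, y) ≈ (-32.1, 16.6).
Distances from that point to each station vs reported:
  A: calculated 112.3 vs reported 98.1 → residual 14.2 km
  B: calculated 93.2 vs reported 93.2 → residual 0.0 km
  C: calculated 42.7 vs reported 42.7 → residual 0.0 km
  D: calculated 77.0 vs reported 77.0 → residual 0.0 km
B, C, D are mutually consistent (residuals ≈ 0); A is off by 14.2 km.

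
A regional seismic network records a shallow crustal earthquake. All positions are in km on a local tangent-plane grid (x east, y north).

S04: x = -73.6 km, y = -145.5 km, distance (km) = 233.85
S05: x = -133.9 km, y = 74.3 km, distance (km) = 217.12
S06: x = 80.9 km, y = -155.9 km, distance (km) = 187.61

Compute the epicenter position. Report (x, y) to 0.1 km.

(79.0, 31.7)

Circle about each station: (x + 73.6)² + (y + 145.5)² = 233.85²; (x + 133.9)² + (y − 74.3)² = 217.12²; (x − 80.9)² + (y + 155.9)² = 187.61².
Subtracting pairs of circle equations eliminates x²+y² and gives linear equations (the radical axes):
-120.6 x + 439.6 y = 4407.22
309.0 x − 20.8 y = 23750.72
Solving the 2×2 system: x ≈ 79.0, y ≈ 31.7 km.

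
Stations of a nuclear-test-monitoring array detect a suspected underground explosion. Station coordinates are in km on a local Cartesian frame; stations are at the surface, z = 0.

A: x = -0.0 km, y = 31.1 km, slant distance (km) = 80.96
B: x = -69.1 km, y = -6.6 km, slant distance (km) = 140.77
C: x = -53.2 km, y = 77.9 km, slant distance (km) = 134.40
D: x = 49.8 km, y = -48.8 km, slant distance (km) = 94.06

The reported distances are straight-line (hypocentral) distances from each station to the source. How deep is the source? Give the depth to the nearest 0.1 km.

Each station gives a sphere (x−x_i)² + (y−y_i)² + z² = d_i² (stations at z=0).
Subtracting the A sphere from B and C: z² cancels, leaving linear equations in x and y:
-138.2 x − 75.4 y = -9410.51
-106.4 x + 93.6 y = -3577.40
Solving: x ≈ 54.898, y ≈ 24.186 km (keep extra digits for the depth step; rounded: 54.9, 24.2).
Then from the A sphere: z² = 80.96² − x² − (y − 31.1)² with x = 54.898, y = 24.186, so z ≈ 59.101 ≈ 59.1 km.
Check against D (with the unrounded solution): distance 94.05 ≈ 94.06 km. ✓

depth ≈ 59.1 km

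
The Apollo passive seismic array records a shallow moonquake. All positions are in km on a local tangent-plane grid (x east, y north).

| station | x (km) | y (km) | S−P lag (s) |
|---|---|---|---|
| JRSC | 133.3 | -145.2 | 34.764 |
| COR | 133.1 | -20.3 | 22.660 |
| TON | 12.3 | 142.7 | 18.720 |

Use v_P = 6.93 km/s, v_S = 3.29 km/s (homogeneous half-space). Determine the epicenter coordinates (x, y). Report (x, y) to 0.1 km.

-1.0 km east, 26.2 km north

Distance from S−P lag: d = Δt · v_P v_S / (v_P − v_S) = Δt · (6.93·3.29)/(6.93−3.29) ≈ 6.2637·Δt.
So d_JRSC = 217.75, d_COR = 141.93, d_TON = 117.26 km.
Circle about each station: (x − 133.3)² + (y + 145.2)² = 217.75²; (x − 133.1)² + (y + 20.3)² = 141.93²; (x − 12.3)² + (y − 142.7)² = 117.26².
Subtracting the JRSC equation from the COR and TON equations removes the quadratic terms:
-0.4 x + 249.8 y = 6546.71
-242.0 x + 575.8 y = 15327.80
Solving the 2×2 system: x ≈ -1.0, y ≈ 26.2 km.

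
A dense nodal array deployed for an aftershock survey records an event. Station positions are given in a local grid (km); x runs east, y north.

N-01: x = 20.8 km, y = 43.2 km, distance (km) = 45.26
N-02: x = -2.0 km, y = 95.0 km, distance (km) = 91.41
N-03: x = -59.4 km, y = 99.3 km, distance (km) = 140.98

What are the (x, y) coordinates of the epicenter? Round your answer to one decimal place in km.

Circle about each station: (x − 20.8)² + (y − 43.2)² = 45.26²; (x + 2.0)² + (y − 95.0)² = 91.41²; (x + 59.4)² + (y − 99.3)² = 140.98².
Subtracting pairs of circle equations eliminates x²+y² and gives linear equations (the radical axes):
-45.6 x + 103.6 y = 422.80
-160.4 x + 112.2 y = -6736.92
Solving the 2×2 system: x ≈ 64.8, y ≈ 32.6 km.

(64.8, 32.6)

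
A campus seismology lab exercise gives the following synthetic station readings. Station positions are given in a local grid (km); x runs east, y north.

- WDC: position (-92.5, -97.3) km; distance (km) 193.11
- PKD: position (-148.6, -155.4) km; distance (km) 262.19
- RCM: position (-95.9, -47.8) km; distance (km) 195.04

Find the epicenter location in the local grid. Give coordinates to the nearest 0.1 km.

(98.2, -66.9)

Circle about each station: (x + 92.5)² + (y + 97.3)² = 193.11²; (x + 148.6)² + (y + 155.4)² = 262.19²; (x + 95.9)² + (y + 47.8)² = 195.04².
Subtracting pairs of circle equations eliminates x²+y² and gives linear equations (the radical axes):
-112.2 x − 116.2 y = -3244.54
-6.8 x + 99.0 y = -7291.02
Solving the 2×2 system: x ≈ 98.2, y ≈ -66.9 km.
Check against WDC (with the unrounded x, y): √((x + 92.5)²+(y + 97.3)²) = 193.11 ≈ 193.11 km. ✓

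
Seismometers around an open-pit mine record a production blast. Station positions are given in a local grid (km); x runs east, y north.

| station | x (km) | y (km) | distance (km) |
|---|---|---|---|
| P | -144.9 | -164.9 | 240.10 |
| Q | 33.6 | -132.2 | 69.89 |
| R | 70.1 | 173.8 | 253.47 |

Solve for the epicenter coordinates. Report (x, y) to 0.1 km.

79.5 km east, -79.5 km north

Circle about each station: (x + 144.9)² + (y + 164.9)² = 240.10²; (x − 33.6)² + (y + 132.2)² = 69.89²; (x − 70.1)² + (y − 173.8)² = 253.47².
Subtracting the P equation from the Q and R equations removes the quadratic terms:
357.0 x + 65.4 y = 23181.18
430.0 x + 677.4 y = -19666.60
Solving the 2×2 system: x ≈ 79.5, y ≈ -79.5 km.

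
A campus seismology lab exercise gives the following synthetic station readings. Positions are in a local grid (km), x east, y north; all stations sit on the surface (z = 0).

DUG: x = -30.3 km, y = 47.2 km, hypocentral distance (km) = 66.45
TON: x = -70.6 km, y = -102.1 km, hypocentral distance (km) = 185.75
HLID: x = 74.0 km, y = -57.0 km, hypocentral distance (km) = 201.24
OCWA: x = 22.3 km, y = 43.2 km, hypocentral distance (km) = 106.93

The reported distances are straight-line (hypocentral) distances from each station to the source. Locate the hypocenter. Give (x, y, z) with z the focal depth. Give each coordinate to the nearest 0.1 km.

x ≈ -68.2 km, y ≈ 78.1 km, depth ≈ 45.0 km

Each station gives a sphere (x−x_i)² + (y−y_i)² + z² = d_i² (stations at z=0).
Subtracting the DUG sphere from TON and HLID: z² cancels, leaving linear equations in x and y:
-80.6 x − 298.6 y = -17824.62
208.6 x − 208.4 y = -30502.87
Solving: x ≈ -68.199, y ≈ 78.103 km (keep extra digits for the depth step; rounded: -68.2, 78.1).
Then from the DUG sphere: z² = 66.45² − (x + 30.3)² − (y − 47.2)² with x = -68.199, y = 78.103, so z ≈ 44.992 ≈ 45.0 km.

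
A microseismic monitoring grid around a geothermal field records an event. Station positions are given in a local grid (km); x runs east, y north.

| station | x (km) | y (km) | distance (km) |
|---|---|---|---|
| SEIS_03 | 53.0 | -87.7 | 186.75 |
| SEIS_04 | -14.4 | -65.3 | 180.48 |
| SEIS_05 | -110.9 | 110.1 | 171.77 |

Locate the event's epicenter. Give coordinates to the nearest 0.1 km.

Circle about each station: (x − 53.0)² + (y + 87.7)² = 186.75²; (x + 14.4)² + (y + 65.3)² = 180.48²; (x + 110.9)² + (y − 110.1)² = 171.77².
Subtracting the SEIS_03 equation from the SEIS_04 and SEIS_05 equations removes the quadratic terms:
-134.8 x + 44.8 y = -3726.31
-327.8 x + 395.6 y = 19291.16
Solving the 2×2 system: x ≈ 60.5, y ≈ 98.9 km.
Check against SEIS_03 (with the unrounded x, y): √((x − 53.0)²+(y + 87.7)²) = 186.76 ≈ 186.75 km. ✓

(60.5, 98.9)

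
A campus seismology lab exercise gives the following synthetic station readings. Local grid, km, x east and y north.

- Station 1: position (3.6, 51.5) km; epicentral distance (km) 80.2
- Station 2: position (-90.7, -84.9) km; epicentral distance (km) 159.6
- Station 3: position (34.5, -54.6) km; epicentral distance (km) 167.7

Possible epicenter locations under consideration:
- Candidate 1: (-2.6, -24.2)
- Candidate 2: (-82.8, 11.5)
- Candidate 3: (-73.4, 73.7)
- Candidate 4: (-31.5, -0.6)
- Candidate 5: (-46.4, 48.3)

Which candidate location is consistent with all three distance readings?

For each candidate, compare |candidate − station| to the reported distance:
Candidate 1: residuals Station 1 4.2, Station 2 52.6, Station 3 119.7 → max 119.7 km
Candidate 2: residuals Station 1 15.0, Station 2 62.9, Station 3 33.1 → max 62.9 km
Candidate 3: residuals Station 1 0.1, Station 2 0.1, Station 3 0.1 → max 0.1 km
Candidate 4: residuals Station 1 17.4, Station 2 56.6, Station 3 82.4 → max 82.4 km
Candidate 5: residuals Station 1 30.1, Station 2 19.2, Station 3 36.8 → max 36.8 km
Only Candidate 3 has all residuals ≈ 0.

Candidate 3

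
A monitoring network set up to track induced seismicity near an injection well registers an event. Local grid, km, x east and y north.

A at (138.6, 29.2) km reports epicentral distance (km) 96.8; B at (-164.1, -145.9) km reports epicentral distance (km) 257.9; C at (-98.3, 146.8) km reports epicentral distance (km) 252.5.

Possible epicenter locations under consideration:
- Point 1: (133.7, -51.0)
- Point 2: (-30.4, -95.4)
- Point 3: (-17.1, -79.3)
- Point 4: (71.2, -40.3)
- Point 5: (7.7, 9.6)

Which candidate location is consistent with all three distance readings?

For each candidate, compare |candidate − station| to the reported distance:
Point 1: residuals A 16.5, B 54.7, C 52.4 → max 54.7 km
Point 2: residuals A 113.2, B 115.0, C 1.0 → max 115.0 km
Point 3: residuals A 93.0, B 96.5, C 12.3 → max 96.5 km
Point 4: residuals A 0.0, B 0.0, C 0.0 → max 0.0 km
Point 5: residuals A 35.6, B 26.2, C 79.1 → max 79.1 km
Only Point 4 has all residuals ≈ 0.

Point 4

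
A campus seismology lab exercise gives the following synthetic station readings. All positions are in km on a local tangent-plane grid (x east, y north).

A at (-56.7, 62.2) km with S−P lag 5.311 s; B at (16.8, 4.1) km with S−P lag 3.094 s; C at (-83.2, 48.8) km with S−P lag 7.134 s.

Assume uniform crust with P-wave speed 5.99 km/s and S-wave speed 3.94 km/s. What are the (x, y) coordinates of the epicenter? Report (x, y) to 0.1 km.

(-2.4, 34.1)

Distance from S−P lag: d = Δt · v_P v_S / (v_P − v_S) = Δt · (5.99·3.94)/(5.99−3.94) ≈ 11.5125·Δt.
So d_A = 61.14, d_B = 35.62, d_C = 82.13 km.
Circle about each station: (x + 56.7)² + (y − 62.2)² = 61.14²; (x − 16.8)² + (y − 4.1)² = 35.62²; (x + 83.2)² + (y − 48.8)² = 82.13².
Subtracting the A equation from the B and C equations removes the quadratic terms:
147.0 x − 116.2 y = -4315.36
-53.0 x − 26.8 y = -787.29
Solving the 2×2 system: x ≈ -2.4, y ≈ 34.1 km.
Check against A (with the unrounded x, y): √((x + 56.7)²+(y − 62.2)²) = 61.14 ≈ 61.14 km. ✓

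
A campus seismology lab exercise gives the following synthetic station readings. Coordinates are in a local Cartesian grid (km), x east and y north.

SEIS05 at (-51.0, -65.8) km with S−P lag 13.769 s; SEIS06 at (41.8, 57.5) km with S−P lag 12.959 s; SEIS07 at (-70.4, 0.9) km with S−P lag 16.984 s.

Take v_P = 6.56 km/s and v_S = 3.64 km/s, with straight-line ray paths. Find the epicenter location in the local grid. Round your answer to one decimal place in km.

Distance from S−P lag: d = Δt · v_P v_S / (v_P − v_S) = Δt · (6.56·3.64)/(6.56−3.64) ≈ 8.1775·Δt.
So d_SEIS05 = 112.60, d_SEIS06 = 105.97, d_SEIS07 = 138.89 km.
Circle about each station: (x + 51.0)² + (y + 65.8)² = 112.60²; (x − 41.8)² + (y − 57.5)² = 105.97²; (x + 70.4)² + (y − 0.9)² = 138.89².
Subtracting pairs of circle equations eliminates x²+y² and gives linear equations (the radical axes):
185.6 x + 246.6 y = -428.03
-38.8 x + 133.4 y = -8585.34
Solving the 2×2 system: x ≈ 60.0, y ≈ -46.9 km.

(60.0, -46.9)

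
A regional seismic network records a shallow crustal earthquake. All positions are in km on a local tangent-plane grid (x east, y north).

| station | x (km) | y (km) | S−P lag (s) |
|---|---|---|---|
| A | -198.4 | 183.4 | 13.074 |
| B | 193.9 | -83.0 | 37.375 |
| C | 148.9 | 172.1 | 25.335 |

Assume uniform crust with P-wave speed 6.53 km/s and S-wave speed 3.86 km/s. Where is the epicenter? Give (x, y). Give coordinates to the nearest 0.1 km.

Distance from S−P lag: d = Δt · v_P v_S / (v_P − v_S) = Δt · (6.53·3.86)/(6.53−3.86) ≈ 9.4404·Δt.
So d_A = 123.42, d_B = 352.83, d_C = 239.17 km.
Circle about each station: (x + 198.4)² + (y − 183.4)² = 123.42²; (x − 193.9)² + (y + 83.0)² = 352.83²; (x − 148.9)² + (y − 172.1)² = 239.17².
Subtracting pairs of circle equations eliminates x²+y² and gives linear equations (the radical axes):
784.6 x − 532.8 y = -137768.42
694.6 x − 22.6 y = -63178.29
Solving the 2×2 system: x ≈ -86.7, y ≈ 130.9 km.

-86.7 km east, 130.9 km north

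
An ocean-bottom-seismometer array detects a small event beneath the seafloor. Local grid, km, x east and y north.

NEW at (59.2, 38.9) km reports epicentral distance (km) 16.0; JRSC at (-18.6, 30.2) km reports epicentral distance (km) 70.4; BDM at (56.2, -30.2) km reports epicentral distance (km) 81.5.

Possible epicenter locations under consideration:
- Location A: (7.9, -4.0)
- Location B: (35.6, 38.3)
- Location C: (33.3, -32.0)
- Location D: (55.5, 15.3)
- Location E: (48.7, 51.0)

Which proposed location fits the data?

Location E

For each candidate, compare |candidate − station| to the reported distance:
Location A: residuals NEW 50.9, JRSC 27.1, BDM 26.6 → max 50.9 km
Location B: residuals NEW 7.6, JRSC 15.6, BDM 10.0 → max 15.6 km
Location C: residuals NEW 59.5, JRSC 10.6, BDM 58.5 → max 59.5 km
Location D: residuals NEW 7.9, JRSC 5.2, BDM 36.0 → max 36.0 km
Location E: residuals NEW 0.0, JRSC 0.0, BDM 0.0 → max 0.0 km
Only Location E has all residuals ≈ 0.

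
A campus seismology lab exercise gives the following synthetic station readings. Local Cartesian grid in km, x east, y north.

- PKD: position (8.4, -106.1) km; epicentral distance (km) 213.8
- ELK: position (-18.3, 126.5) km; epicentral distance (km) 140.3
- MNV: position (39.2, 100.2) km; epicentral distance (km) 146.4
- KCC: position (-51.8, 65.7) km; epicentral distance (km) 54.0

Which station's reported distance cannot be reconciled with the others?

ELK

Solve using three stations at a time. Using PKD, MNV, KCC (subtract circle equations pairwise → linear system) gives (x, y) ≈ (-105.1, 75.1).
Distances from that point to each station vs reported:
  PKD: calculated 213.8 vs reported 213.8 → residual 0.0 km
  ELK: calculated 100.8 vs reported 140.3 → residual 39.5 km
  MNV: calculated 146.4 vs reported 146.4 → residual 0.0 km
  KCC: calculated 54.1 vs reported 54.0 → residual 0.1 km
PKD, MNV, KCC are mutually consistent (residuals ≈ 0); ELK is off by 39.5 km.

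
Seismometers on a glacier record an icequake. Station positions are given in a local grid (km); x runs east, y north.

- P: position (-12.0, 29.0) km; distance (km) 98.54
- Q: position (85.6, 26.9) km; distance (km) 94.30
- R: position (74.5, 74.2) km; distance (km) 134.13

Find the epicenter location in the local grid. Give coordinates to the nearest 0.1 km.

Circle about each station: (x + 12.0)² + (y − 29.0)² = 98.54²; (x − 85.6)² + (y − 26.9)² = 94.30²; (x − 74.5)² + (y − 74.2)² = 134.13².
Subtracting pairs of circle equations eliminates x²+y² and gives linear equations (the radical axes):
195.2 x − 4.2 y = 7883.61
173.0 x + 90.4 y = 1790.16
Solving the 2×2 system: x ≈ 39.2, y ≈ -55.2 km.

x ≈ 39.2 km, y ≈ -55.2 km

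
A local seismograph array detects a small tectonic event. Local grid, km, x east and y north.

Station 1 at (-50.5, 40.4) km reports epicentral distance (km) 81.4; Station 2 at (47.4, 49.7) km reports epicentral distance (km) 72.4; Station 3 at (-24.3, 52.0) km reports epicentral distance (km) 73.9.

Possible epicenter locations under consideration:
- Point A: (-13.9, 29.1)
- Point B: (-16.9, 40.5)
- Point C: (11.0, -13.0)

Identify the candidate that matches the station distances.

For each candidate, compare |candidate − station| to the reported distance:
Point A: residuals Station 1 43.1, Station 2 7.7, Station 3 48.7 → max 48.7 km
Point B: residuals Station 1 47.8, Station 2 7.4, Station 3 60.2 → max 60.2 km
Point C: residuals Station 1 0.0, Station 2 0.1, Station 3 0.1 → max 0.1 km
Only Point C has all residuals ≈ 0.

Point C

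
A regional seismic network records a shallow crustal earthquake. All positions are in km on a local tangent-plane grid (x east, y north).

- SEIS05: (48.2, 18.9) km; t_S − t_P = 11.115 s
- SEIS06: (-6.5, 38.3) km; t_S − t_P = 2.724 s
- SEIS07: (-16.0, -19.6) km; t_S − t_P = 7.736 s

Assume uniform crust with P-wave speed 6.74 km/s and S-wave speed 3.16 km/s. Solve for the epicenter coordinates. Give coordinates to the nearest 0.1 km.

-17.5 km east, 26.4 km north

Distance from S−P lag: d = Δt · v_P v_S / (v_P − v_S) = Δt · (6.74·3.16)/(6.74−3.16) ≈ 5.9493·Δt.
So d_SEIS05 = 66.13, d_SEIS06 = 16.21, d_SEIS07 = 46.02 km.
Circle about each station: (x − 48.2)² + (y − 18.9)² = 66.13²; (x + 6.5)² + (y − 38.3)² = 16.21²; (x + 16.0)² + (y + 19.6)² = 46.02².
Subtracting pairs of circle equations eliminates x²+y² and gives linear equations (the radical axes):
-109.4 x + 38.8 y = 2939.10
-128.4 x − 77.0 y = 215.05
Solving the 2×2 system: x ≈ -17.5, y ≈ 26.4 km.
Check against SEIS05 (with the unrounded x, y): √((x − 48.2)²+(y − 18.9)²) = 66.13 ≈ 66.13 km. ✓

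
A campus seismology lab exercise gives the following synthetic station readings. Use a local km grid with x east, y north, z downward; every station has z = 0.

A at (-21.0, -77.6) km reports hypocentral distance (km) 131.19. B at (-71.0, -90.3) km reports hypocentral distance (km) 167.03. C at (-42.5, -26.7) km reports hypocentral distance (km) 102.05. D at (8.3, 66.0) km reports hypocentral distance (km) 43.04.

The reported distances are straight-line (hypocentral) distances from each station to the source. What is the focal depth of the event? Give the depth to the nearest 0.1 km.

depth ≈ 27.5 km

Each station gives a sphere (x−x_i)² + (y−y_i)² + z² = d_i² (stations at z=0).
Subtracting the A sphere from B and C: z² cancels, leaving linear equations in x and y:
-100.0 x − 25.4 y = -3955.87
-43.0 x + 101.8 y = 2852.99
Solving: x ≈ 29.297, y ≈ 40.400 km (keep extra digits for the depth step; rounded: 29.3, 40.4).
Then from the A sphere: z² = 131.19² − (x + 21.0)² − (y + 77.6)² with x = 29.297, y = 40.400, so z ≈ 27.514 ≈ 27.5 km.
Check against D (with the unrounded solution): distance 43.05 ≈ 43.04 km. ✓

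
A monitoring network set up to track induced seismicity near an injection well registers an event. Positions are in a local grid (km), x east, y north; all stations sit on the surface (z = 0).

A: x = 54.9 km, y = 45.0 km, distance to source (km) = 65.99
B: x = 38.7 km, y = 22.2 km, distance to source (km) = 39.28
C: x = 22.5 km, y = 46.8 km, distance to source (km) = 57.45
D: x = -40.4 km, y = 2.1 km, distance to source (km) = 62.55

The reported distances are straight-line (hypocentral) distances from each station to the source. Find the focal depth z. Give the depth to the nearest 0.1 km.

Each station gives a sphere (x−x_i)² + (y−y_i)² + z² = d_i² (stations at z=0).
Subtracting the A sphere from B and C: z² cancels, leaving linear equations in x and y:
-32.4 x − 45.6 y = -236.72
-64.8 x + 3.6 y = -1288.34
Solving: x ≈ 19.404, y ≈ -8.596 km (keep extra digits for the depth step; rounded: 19.4, -8.6).
Then from the A sphere: z² = 65.99² − (x − 54.9)² − (y − 45.0)² with x = 19.404, y = -8.596, so z ≈ 14.906 ≈ 14.9 km.

14.9 km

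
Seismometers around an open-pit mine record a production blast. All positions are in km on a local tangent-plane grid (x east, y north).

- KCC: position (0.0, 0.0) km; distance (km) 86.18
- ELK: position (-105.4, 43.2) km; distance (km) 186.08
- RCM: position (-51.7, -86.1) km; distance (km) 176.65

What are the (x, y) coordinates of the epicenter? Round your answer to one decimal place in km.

x ≈ 80.3 km, y ≈ 31.3 km

Circle about each station: x² + y² = 86.18²; (x + 105.4)² + (y − 43.2)² = 186.08²; (x + 51.7)² + (y + 86.1)² = 176.65².
Subtracting pairs of circle equations eliminates x²+y² and gives linear equations (the radical axes):
-210.8 x + 86.4 y = -14223.37
-103.4 x − 172.2 y = -13692.13
Solving the 2×2 system: x ≈ 80.3, y ≈ 31.3 km.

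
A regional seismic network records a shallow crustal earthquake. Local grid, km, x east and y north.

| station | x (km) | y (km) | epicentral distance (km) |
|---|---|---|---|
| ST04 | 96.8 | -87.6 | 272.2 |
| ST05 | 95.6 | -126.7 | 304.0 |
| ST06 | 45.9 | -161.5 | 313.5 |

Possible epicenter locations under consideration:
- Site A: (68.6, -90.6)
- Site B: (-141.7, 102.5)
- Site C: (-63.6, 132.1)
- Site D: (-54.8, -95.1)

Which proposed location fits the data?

Site C

For each candidate, compare |candidate − station| to the reported distance:
Site A: residuals ST04 243.8, ST05 258.9, ST06 239.1 → max 258.9 km
Site B: residuals ST04 32.8, ST05 25.9, ST06 10.4 → max 32.8 km
Site C: residuals ST04 0.2, ST05 0.2, ST06 0.1 → max 0.2 km
Site D: residuals ST04 120.4, ST05 150.3, ST06 192.9 → max 192.9 km
Only Site C has all residuals ≈ 0.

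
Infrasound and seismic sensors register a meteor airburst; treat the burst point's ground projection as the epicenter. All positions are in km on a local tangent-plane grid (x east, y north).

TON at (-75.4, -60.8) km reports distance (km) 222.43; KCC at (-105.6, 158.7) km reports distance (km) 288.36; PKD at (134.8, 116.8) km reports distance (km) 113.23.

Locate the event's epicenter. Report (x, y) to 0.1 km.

Circle about each station: (x + 75.4)² + (y + 60.8)² = 222.43²; (x + 105.6)² + (y − 158.7)² = 288.36²; (x − 134.8)² + (y − 116.8)² = 113.23².
Subtracting the TON equation from the KCC and PKD equations removes the quadratic terms:
-60.4 x + 439.0 y = -6721.13
420.4 x + 355.2 y = 59085.55
Solving the 2×2 system: x ≈ 137.5, y ≈ 3.6 km.

(137.5, 3.6)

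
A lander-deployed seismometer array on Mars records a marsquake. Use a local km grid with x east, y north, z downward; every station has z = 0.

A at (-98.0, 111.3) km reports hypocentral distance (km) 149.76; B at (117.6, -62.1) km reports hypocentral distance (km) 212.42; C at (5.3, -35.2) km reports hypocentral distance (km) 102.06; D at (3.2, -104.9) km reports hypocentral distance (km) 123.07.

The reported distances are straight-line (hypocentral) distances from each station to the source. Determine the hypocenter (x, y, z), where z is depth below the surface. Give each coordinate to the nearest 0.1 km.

(-89.4, -33.3, 38.0)

Each station gives a sphere (x−x_i)² + (y−y_i)² + z² = d_i² (stations at z=0).
Subtracting the A sphere from B and C: z² cancels, leaving linear equations in x and y:
431.2 x − 346.8 y = -26999.72
206.6 x − 293.0 y = -8712.75
Solving: x ≈ -89.396, y ≈ -33.299 km (keep extra digits for the depth step; rounded: -89.4, -33.3).
Then from the A sphere: z² = 149.76² − (x + 98.0)² − (y − 111.3)² with x = -89.396, y = -33.299, so z ≈ 38.015 ≈ 38.0 km.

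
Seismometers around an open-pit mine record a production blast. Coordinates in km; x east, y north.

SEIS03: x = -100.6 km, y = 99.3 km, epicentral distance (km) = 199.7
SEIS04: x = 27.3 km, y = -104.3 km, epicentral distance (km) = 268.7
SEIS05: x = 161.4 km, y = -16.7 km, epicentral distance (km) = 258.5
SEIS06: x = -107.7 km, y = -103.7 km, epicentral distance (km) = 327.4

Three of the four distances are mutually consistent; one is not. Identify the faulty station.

SEIS05

Solve using three stations at a time. Using SEIS03, SEIS04, SEIS06 (subtract circle equations pairwise → linear system) gives (x, y) ≈ (90.6, 156.8).
Distances from that point to each station vs reported:
  SEIS03: calculated 199.6 vs reported 199.7 → residual 0.1 km
  SEIS04: calculated 268.6 vs reported 268.7 → residual 0.1 km
  SEIS05: calculated 187.4 vs reported 258.5 → residual 71.1 km
  SEIS06: calculated 327.3 vs reported 327.4 → residual 0.1 km
SEIS03, SEIS04, SEIS06 are mutually consistent (residuals ≈ 0); SEIS05 is off by 71.1 km.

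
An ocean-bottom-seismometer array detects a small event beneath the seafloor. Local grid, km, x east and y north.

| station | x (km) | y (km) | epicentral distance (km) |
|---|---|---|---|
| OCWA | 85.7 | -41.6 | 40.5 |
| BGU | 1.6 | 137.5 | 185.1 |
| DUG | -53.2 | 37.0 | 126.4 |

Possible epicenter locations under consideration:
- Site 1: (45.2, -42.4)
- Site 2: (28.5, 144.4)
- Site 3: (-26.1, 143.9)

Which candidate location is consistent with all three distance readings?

Site 1

For each candidate, compare |candidate − station| to the reported distance:
Site 1: residuals OCWA 0.0, BGU 0.0, DUG 0.0 → max 0.0 km
Site 2: residuals OCWA 154.1, BGU 157.3, DUG 8.5 → max 157.3 km
Site 3: residuals OCWA 176.1, BGU 156.7, DUG 16.1 → max 176.1 km
Only Site 1 has all residuals ≈ 0.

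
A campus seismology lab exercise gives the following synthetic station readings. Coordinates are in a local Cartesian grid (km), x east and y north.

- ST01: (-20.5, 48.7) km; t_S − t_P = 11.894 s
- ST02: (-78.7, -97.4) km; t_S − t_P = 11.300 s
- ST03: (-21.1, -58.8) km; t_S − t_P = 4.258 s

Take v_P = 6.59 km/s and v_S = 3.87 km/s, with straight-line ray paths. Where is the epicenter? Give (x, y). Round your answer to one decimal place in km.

Distance from S−P lag: d = Δt · v_P v_S / (v_P − v_S) = Δt · (6.59·3.87)/(6.59−3.87) ≈ 9.3762·Δt.
So d_ST01 = 111.52, d_ST02 = 105.95, d_ST03 = 39.92 km.
Circle about each station: (x + 20.5)² + (y − 48.7)² = 111.52²; (x + 78.7)² + (y + 97.4)² = 105.95²; (x + 21.1)² + (y + 58.8)² = 39.92².
Subtracting the ST01 equation from the ST02 and ST03 equations removes the quadratic terms:
-116.4 x − 292.2 y = 14099.82
-1.2 x − 215.0 y = 11953.81
Solving the 2×2 system: x ≈ 18.7, y ≈ -55.7 km.
Check against ST01 (with the unrounded x, y): √((x + 20.5)²+(y − 48.7)²) = 111.52 ≈ 111.52 km. ✓

x ≈ 18.7 km, y ≈ -55.7 km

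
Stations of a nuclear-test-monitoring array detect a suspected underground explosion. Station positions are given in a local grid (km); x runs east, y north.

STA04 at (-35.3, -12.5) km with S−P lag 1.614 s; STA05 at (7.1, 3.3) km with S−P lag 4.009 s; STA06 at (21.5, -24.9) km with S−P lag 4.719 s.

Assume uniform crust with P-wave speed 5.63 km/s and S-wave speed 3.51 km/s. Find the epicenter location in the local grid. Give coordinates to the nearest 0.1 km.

(-22.2, -19.9)

Distance from S−P lag: d = Δt · v_P v_S / (v_P − v_S) = Δt · (5.63·3.51)/(5.63−3.51) ≈ 9.3214·Δt.
So d_STA04 = 15.04, d_STA05 = 37.37, d_STA06 = 43.99 km.
Circle about each station: (x + 35.3)² + (y + 12.5)² = 15.04²; (x − 7.1)² + (y − 3.3)² = 37.37²; (x − 21.5)² + (y + 24.9)² = 43.99².
Subtracting the STA04 equation from the STA05 and STA06 equations removes the quadratic terms:
84.8 x + 31.6 y = -2511.36
113.6 x − 24.8 y = -2029.00
Solving the 2×2 system: x ≈ -22.2, y ≈ -19.9 km.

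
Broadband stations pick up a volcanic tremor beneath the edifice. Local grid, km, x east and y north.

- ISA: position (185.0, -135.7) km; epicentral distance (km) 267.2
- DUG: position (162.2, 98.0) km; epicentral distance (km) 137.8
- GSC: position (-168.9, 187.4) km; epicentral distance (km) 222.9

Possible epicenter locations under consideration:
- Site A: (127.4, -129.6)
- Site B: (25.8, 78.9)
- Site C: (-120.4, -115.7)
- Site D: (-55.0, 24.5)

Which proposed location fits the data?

For each candidate, compare |candidate − station| to the reported distance:
Site A: residuals ISA 209.3, DUG 92.4, GSC 211.0 → max 211.0 km
Site B: residuals ISA 0.0, DUG 0.1, GSC 0.0 → max 0.1 km
Site C: residuals ISA 38.9, DUG 216.5, GSC 84.1 → max 216.5 km
Site D: residuals ISA 21.4, DUG 91.5, GSC 24.1 → max 91.5 km
Only Site B has all residuals ≈ 0.

Site B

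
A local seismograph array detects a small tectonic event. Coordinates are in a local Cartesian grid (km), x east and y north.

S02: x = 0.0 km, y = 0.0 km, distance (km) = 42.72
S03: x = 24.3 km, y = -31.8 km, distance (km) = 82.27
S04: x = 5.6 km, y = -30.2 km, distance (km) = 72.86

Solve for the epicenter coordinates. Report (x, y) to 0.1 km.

Circle about each station: x² + y² = 42.72²; (x − 24.3)² + (y + 31.8)² = 82.27²; (x − 5.6)² + (y + 30.2)² = 72.86².
Subtracting pairs of circle equations eliminates x²+y² and gives linear equations (the radical axes):
48.6 x − 63.6 y = -3341.62
11.2 x − 60.4 y = -2540.18
Solving the 2×2 system: x ≈ -18.1, y ≈ 38.7 km.

-18.1 km east, 38.7 km north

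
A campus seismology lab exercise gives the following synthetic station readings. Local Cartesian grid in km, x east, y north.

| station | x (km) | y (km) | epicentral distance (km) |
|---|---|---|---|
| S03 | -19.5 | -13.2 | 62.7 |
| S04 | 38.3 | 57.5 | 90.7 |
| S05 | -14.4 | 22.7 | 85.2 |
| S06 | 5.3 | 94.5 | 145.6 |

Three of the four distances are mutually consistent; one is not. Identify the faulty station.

S04

Solve using three stations at a time. Using S03, S05, S06 (subtract circle equations pairwise → linear system) gives (x, y) ≈ (32.3, -48.6).
Distances from that point to each station vs reported:
  S03: calculated 62.8 vs reported 62.7 → residual 0.1 km
  S04: calculated 106.3 vs reported 90.7 → residual 15.6 km
  S05: calculated 85.3 vs reported 85.2 → residual 0.1 km
  S06: calculated 145.6 vs reported 145.6 → residual 0.0 km
S03, S05, S06 are mutually consistent (residuals ≈ 0); S04 is off by 15.6 km.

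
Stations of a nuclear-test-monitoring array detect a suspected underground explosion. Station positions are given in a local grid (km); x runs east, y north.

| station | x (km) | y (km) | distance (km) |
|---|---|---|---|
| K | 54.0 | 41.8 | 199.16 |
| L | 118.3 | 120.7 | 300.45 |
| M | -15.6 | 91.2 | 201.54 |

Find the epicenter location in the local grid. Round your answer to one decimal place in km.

Circle about each station: (x − 54.0)² + (y − 41.8)² = 199.16²; (x − 118.3)² + (y − 120.7)² = 300.45²; (x + 15.6)² + (y − 91.2)² = 201.54².
Subtracting the K equation from the L and M equations removes the quadratic terms:
128.6 x + 157.8 y = -26705.36
-139.2 x + 98.8 y = 2943.89
Solving the 2×2 system: x ≈ -89.5, y ≈ -96.3 km.
Check against K (with the unrounded x, y): √((x − 54.0)²+(y − 41.8)²) = 199.16 ≈ 199.16 km. ✓

-89.5 km east, -96.3 km north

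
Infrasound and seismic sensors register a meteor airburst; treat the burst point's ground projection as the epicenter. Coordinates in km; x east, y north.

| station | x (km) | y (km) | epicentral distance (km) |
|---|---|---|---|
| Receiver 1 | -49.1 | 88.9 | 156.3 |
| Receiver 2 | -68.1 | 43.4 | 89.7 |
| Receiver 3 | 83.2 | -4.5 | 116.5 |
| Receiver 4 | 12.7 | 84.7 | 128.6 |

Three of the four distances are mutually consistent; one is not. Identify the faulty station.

Receiver 1

Solve using three stations at a time. Using Receiver 2, Receiver 3, Receiver 4 (subtract circle equations pairwise → linear system) gives (x, y) ≈ (-28.6, -37.0).
Distances from that point to each station vs reported:
  Receiver 1: calculated 127.6 vs reported 156.3 → residual 28.7 km
  Receiver 2: calculated 89.6 vs reported 89.7 → residual 0.1 km
  Receiver 3: calculated 116.4 vs reported 116.5 → residual 0.1 km
  Receiver 4: calculated 128.5 vs reported 128.6 → residual 0.1 km
Receiver 2, Receiver 3, Receiver 4 are mutually consistent (residuals ≈ 0); Receiver 1 is off by 28.7 km.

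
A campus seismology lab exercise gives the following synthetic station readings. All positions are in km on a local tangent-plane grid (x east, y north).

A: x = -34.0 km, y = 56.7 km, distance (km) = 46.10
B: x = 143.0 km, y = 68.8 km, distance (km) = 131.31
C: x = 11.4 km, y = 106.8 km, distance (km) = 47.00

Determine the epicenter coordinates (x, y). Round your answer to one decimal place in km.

x ≈ 12.0 km, y ≈ 59.8 km

Circle about each station: (x + 34.0)² + (y − 56.7)² = 46.10²; (x − 143.0)² + (y − 68.8)² = 131.31²; (x − 11.4)² + (y − 106.8)² = 47.00².
Subtracting pairs of circle equations eliminates x²+y² and gives linear equations (the radical axes):
354.0 x + 24.2 y = 5694.44
90.8 x + 100.2 y = 7081.52
Solving the 2×2 system: x ≈ 12.0, y ≈ 59.8 km.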